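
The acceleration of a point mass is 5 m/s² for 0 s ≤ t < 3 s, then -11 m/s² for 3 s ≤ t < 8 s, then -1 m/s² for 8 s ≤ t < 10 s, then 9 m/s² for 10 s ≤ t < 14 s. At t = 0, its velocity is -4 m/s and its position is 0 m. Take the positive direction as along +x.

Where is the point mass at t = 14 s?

On each constant-a segment, Δv = aΔt and Δx = v₀Δt + ½aΔt²; chain segment to segment.
0–3 s: v starts -4 m/s; Δx = -4·3 + ½·5·3² = 10.5 m; v ends 11 m/s.
3–8 s: v starts 11 m/s; Δx = 11·5 + ½·-11·5² = -82.5 m; v ends -44 m/s.
8–10 s: v starts -44 m/s; Δx = -44·2 + ½·-1·2² = -90 m; v ends -46 m/s.
10–14 s: v starts -46 m/s; Δx = -46·4 + ½·9·4² = -112 m; v ends -10 m/s.
x(14) = 0 + Σ Δx = -274 m.

-274 m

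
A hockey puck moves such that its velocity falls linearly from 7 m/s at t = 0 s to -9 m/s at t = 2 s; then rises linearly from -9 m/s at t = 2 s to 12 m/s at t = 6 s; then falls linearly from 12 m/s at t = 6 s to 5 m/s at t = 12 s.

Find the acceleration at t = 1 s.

-8 m/s²

Acceleration is the slope of the v-t graph on 0–2 s: (-9 − 7)/(2 − 0) = -8 m/s².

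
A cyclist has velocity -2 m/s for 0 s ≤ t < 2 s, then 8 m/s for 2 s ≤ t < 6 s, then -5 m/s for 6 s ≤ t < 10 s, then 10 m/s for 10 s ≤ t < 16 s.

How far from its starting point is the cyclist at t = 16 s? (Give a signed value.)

Displacement is the signed area under the v-t curve.
0–2 s: -2 × 2 = -4 m
2–6 s: 8 × 4 = 32 m
6–10 s: -5 × 4 = -20 m
10–16 s: 10 × 6 = 60 m
Net displacement = 68 m

68 m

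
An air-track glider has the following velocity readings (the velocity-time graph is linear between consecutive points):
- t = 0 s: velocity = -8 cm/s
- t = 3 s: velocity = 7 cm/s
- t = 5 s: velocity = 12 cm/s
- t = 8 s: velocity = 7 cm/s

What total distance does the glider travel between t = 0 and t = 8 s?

Total distance travelled is ∫|v| dt — sum the magnitudes of each area piece.
0–3 s: v = 0 at t = 1.6 s; triangle areas 6.4 + 4.9 = 11.3 cm
3–5 s: |½(7 + 12)(2)| = 19 cm
5–8 s: |½(12 + 7)(3)| = 28.5 cm
Total distance = 58.8 cm

58.8 cm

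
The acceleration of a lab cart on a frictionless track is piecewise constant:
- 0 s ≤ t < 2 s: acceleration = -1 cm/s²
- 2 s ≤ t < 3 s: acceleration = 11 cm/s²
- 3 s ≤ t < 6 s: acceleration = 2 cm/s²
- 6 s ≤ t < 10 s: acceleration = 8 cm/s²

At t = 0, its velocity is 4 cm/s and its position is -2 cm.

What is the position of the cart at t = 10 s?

199.5 cm

On each constant-a segment, Δv = aΔt and Δx = v₀Δt + ½aΔt²; chain segment to segment.
0–2 s: v starts 4 cm/s; Δx = 4·2 + ½·-1·2² = 6 cm; v ends 2 cm/s.
2–3 s: v starts 2 cm/s; Δx = 2·1 + ½·11·1² = 7.5 cm; v ends 13 cm/s.
3–6 s: v starts 13 cm/s; Δx = 13·3 + ½·2·3² = 48 cm; v ends 19 cm/s.
6–10 s: v starts 19 cm/s; Δx = 19·4 + ½·8·4² = 140 cm; v ends 51 cm/s.
x(10) = -2 + Σ Δx = 199.5 cm.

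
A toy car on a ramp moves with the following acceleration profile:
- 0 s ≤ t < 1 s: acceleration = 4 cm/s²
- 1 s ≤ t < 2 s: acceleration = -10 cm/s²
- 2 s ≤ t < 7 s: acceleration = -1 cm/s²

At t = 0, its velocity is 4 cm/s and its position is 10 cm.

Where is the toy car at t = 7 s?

-3.5 cm

On each constant-a segment, Δv = aΔt and Δx = v₀Δt + ½aΔt²; chain segment to segment.
0–1 s: v starts 4 cm/s; Δx = 4·1 + ½·4·1² = 6 cm; v ends 8 cm/s.
1–2 s: v starts 8 cm/s; Δx = 8·1 + ½·-10·1² = 3 cm; v ends -2 cm/s.
2–7 s: v starts -2 cm/s; Δx = -2·5 + ½·-1·5² = -22.5 cm; v ends -7 cm/s.
x(7) = 10 + Σ Δx = -3.5 cm.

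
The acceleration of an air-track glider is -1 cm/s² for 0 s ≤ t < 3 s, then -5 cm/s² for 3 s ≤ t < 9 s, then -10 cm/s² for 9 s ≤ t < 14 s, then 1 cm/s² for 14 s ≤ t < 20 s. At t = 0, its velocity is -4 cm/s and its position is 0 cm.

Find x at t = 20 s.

-962.5 cm

On each constant-a segment, Δv = aΔt and Δx = v₀Δt + ½aΔt²; chain segment to segment.
0–3 s: v starts -4 cm/s; Δx = -4·3 + ½·-1·3² = -16.5 cm; v ends -7 cm/s.
3–9 s: v starts -7 cm/s; Δx = -7·6 + ½·-5·6² = -132 cm; v ends -37 cm/s.
9–14 s: v starts -37 cm/s; Δx = -37·5 + ½·-10·5² = -310 cm; v ends -87 cm/s.
14–20 s: v starts -87 cm/s; Δx = -87·6 + ½·1·6² = -504 cm; v ends -81 cm/s.
x(20) = 0 + Σ Δx = -962.5 cm.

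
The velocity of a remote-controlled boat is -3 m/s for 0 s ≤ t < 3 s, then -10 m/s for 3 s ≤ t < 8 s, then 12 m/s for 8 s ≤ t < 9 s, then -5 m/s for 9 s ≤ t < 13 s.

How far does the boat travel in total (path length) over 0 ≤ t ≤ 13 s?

91 m

Total distance travelled is ∫|v| dt — sum the magnitudes of each area piece.
0–3 s: |-3| × 3 = 9 m
3–8 s: |-10| × 5 = 50 m
8–9 s: |12| × 1 = 12 m
9–13 s: |-5| × 4 = 20 m
Total distance = 91 m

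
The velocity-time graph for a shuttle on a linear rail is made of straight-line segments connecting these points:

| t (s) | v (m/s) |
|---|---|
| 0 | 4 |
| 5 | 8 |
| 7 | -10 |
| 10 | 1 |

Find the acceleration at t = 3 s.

0.8 m/s²

Acceleration is the slope of the v-t graph on 0–5 s: (8 − 4)/(5 − 0) = 0.8 m/s².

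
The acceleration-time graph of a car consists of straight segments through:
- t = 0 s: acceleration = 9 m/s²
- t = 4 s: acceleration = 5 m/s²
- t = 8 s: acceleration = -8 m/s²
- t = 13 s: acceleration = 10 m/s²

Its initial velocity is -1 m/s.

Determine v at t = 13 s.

Δv equals the area under the a-t graph; then v = v₀ + Δv.
0–4 s: ½(9 + 5)(4) = 28 m/s
4–8 s: ½(5 + -8)(4) = -6 m/s
8–13 s: ½(-8 + 10)(5) = 5 m/s
Δv = 27 m/s, so v(13) = -1 + (27) = 26 m/s.

26 m/s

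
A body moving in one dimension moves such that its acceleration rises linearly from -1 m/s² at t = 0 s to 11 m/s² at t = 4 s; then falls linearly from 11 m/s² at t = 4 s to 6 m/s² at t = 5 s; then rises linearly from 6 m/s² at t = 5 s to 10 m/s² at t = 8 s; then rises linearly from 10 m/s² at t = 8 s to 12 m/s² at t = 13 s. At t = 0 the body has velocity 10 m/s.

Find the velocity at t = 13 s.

117.5 m/s

Δv equals the area under the a-t graph; then v = v₀ + Δv.
0–4 s: ½(-1 + 11)(4) = 20 m/s
4–5 s: ½(11 + 6)(1) = 8.5 m/s
5–8 s: ½(6 + 10)(3) = 24 m/s
8–13 s: ½(10 + 12)(5) = 55 m/s
Δv = 107.5 m/s, so v(13) = 10 + (107.5) = 117.5 m/s.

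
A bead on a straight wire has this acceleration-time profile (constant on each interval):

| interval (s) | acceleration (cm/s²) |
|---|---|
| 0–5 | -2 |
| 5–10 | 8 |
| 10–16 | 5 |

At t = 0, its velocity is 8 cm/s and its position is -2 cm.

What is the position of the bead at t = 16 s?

421 cm

On each constant-a segment, Δv = aΔt and Δx = v₀Δt + ½aΔt²; chain segment to segment.
0–5 s: v starts 8 cm/s; Δx = 8·5 + ½·-2·5² = 15 cm; v ends -2 cm/s.
5–10 s: v starts -2 cm/s; Δx = -2·5 + ½·8·5² = 90 cm; v ends 38 cm/s.
10–16 s: v starts 38 cm/s; Δx = 38·6 + ½·5·6² = 318 cm; v ends 68 cm/s.
x(16) = -2 + Σ Δx = 421 cm.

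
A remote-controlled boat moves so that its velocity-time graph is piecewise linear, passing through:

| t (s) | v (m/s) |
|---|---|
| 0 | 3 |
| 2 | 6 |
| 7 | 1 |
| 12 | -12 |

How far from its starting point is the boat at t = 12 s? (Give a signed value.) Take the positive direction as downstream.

Net displacement equals the area under the velocity-time graph (areas below the axis count negative).
0–2 s: ½(3 + 6)(2) = 9 m
2–7 s: ½(6 + 1)(5) = 17.5 m
7–12 s: ½(1 + -12)(5) = -27.5 m
Net displacement = -1 m

-1 m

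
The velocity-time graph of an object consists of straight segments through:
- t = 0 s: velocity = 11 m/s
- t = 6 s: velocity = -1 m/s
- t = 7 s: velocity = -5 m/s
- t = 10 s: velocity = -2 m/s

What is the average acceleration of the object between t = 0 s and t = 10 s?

Average acceleration = Δv/Δt = (-2 − 11)/(10 − 0) = -1.3 m/s².

-1.3 m/s²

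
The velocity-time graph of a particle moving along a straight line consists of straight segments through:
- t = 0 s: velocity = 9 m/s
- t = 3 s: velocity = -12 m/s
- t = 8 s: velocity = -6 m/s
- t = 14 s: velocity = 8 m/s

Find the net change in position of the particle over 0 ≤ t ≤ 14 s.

Net displacement equals the area under the velocity-time graph (areas below the axis count negative).
0–3 s: ½(9 + -12)(3) = -4.5 m
3–8 s: ½(-12 + -6)(5) = -45 m
8–14 s: ½(-6 + 8)(6) = 6 m
Net displacement = -43.5 m

-43.5 m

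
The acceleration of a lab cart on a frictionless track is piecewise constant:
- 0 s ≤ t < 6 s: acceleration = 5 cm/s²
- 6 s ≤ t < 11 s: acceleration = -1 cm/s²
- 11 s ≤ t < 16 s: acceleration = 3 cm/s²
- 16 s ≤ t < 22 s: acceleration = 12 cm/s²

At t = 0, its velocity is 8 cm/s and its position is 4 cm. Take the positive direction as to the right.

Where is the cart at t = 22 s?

1026 cm

On each constant-a segment, Δv = aΔt and Δx = v₀Δt + ½aΔt²; chain segment to segment.
0–6 s: v starts 8 cm/s; Δx = 8·6 + ½·5·6² = 138 cm; v ends 38 cm/s.
6–11 s: v starts 38 cm/s; Δx = 38·5 + ½·-1·5² = 177.5 cm; v ends 33 cm/s.
11–16 s: v starts 33 cm/s; Δx = 33·5 + ½·3·5² = 202.5 cm; v ends 48 cm/s.
16–22 s: v starts 48 cm/s; Δx = 48·6 + ½·12·6² = 504 cm; v ends 120 cm/s.
x(22) = 4 + Σ Δx = 1026 cm.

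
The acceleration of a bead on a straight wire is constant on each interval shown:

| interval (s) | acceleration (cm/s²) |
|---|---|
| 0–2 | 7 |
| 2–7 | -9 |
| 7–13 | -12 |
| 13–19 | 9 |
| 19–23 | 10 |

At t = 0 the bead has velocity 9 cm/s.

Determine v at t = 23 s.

Δv equals the area under the a-t graph; then v = v₀ + Δv.
0–2 s: 7 × 2 = 14 cm/s
2–7 s: -9 × 5 = -45 cm/s
7–13 s: -12 × 6 = -72 cm/s
13–19 s: 9 × 6 = 54 cm/s
19–23 s: 10 × 4 = 40 cm/s
Δv = -9 cm/s, so v(23) = 9 + (-9) = 0 cm/s.

0 cm/s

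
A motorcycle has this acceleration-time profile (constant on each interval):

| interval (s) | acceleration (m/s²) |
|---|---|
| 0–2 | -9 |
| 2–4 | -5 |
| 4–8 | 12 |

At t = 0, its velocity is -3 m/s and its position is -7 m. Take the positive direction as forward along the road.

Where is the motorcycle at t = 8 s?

On each constant-a segment, Δv = aΔt and Δx = v₀Δt + ½aΔt²; chain segment to segment.
0–2 s: v starts -3 m/s; Δx = -3·2 + ½·-9·2² = -24 m; v ends -21 m/s.
2–4 s: v starts -21 m/s; Δx = -21·2 + ½·-5·2² = -52 m; v ends -31 m/s.
4–8 s: v starts -31 m/s; Δx = -31·4 + ½·12·4² = -28 m; v ends 17 m/s.
x(8) = -7 + Σ Δx = -111 m.

-111 m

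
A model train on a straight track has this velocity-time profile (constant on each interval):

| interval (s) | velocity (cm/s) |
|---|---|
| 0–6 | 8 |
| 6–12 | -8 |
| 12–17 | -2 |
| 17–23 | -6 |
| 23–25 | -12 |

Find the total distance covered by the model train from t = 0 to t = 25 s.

Total distance travelled is ∫|v| dt — sum the magnitudes of each area piece.
0–6 s: |8| × 6 = 48 cm
6–12 s: |-8| × 6 = 48 cm
12–17 s: |-2| × 5 = 10 cm
17–23 s: |-6| × 6 = 36 cm
23–25 s: |-12| × 2 = 24 cm
Total distance = 166 cm

166 cm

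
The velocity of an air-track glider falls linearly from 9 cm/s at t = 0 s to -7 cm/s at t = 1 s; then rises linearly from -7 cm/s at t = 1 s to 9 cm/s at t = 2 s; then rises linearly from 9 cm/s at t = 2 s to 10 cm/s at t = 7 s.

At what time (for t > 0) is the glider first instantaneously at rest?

t = 0.5625 s

v changes sign on 0–1 s (from 9 to -7); the graph is linear there, so v = 0 at t = 0 + (-9)·(1 − 0)/(-7 − 9) = 0.5625 s.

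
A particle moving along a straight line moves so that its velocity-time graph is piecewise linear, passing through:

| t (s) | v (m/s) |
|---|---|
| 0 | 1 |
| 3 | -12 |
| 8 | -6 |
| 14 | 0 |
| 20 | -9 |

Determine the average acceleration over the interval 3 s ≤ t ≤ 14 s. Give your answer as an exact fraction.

12/11 m/s²

Average acceleration = Δv/Δt = (0 − -12)/(14 − 3) = 12/11 m/s².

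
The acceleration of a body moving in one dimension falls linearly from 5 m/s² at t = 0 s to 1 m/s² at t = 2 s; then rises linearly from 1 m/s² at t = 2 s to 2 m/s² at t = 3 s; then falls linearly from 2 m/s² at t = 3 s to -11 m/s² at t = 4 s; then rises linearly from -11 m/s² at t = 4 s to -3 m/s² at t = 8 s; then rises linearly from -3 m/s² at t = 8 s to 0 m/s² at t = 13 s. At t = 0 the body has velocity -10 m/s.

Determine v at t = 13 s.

Δv equals the area under the a-t graph; then v = v₀ + Δv.
0–2 s: ½(5 + 1)(2) = 6 m/s
2–3 s: ½(1 + 2)(1) = 1.5 m/s
3–4 s: ½(2 + -11)(1) = -4.5 m/s
4–8 s: ½(-11 + -3)(4) = -28 m/s
8–13 s: ½(-3 + 0)(5) = -7.5 m/s
Δv = -32.5 m/s, so v(13) = -10 + (-32.5) = -42.5 m/s.

-42.5 m/s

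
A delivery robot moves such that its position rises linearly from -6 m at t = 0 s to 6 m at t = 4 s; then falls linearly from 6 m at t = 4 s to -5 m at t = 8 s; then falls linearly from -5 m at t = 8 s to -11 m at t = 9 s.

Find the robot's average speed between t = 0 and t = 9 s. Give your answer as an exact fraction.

Average speed = (total path length)/(elapsed time); on a piecewise-linear x-t graph the path length is Σ|Δx|.
0–4 s: |Δx| = |6 − -6| = 12 m
4–8 s: |Δx| = |-5 − 6| = 11 m
8–9 s: |Δx| = |-11 − -5| = 6 m
Total path = 29 m; average speed = 29/9 = 29/9 m/s.

29/9 m/s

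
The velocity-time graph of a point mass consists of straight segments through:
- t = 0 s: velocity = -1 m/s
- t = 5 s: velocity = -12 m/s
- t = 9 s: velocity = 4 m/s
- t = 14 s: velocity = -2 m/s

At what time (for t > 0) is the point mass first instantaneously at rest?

v changes sign on 5–9 s (from -12 to 4); the graph is linear there, so v = 0 at t = 5 + (12)·(9 − 5)/(4 − -12) = 8 s.

t = 8 s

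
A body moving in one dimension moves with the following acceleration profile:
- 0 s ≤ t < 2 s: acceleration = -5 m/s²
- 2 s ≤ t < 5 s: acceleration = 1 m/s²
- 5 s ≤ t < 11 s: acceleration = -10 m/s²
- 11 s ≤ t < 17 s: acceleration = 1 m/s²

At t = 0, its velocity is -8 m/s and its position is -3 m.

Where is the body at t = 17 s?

On each constant-a segment, Δv = aΔt and Δx = v₀Δt + ½aΔt²; chain segment to segment.
0–2 s: v starts -8 m/s; Δx = -8·2 + ½·-5·2² = -26 m; v ends -18 m/s.
2–5 s: v starts -18 m/s; Δx = -18·3 + ½·1·3² = -49.5 m; v ends -15 m/s.
5–11 s: v starts -15 m/s; Δx = -15·6 + ½·-10·6² = -270 m; v ends -75 m/s.
11–17 s: v starts -75 m/s; Δx = -75·6 + ½·1·6² = -432 m; v ends -69 m/s.
x(17) = -3 + Σ Δx = -780.5 m.

-780.5 m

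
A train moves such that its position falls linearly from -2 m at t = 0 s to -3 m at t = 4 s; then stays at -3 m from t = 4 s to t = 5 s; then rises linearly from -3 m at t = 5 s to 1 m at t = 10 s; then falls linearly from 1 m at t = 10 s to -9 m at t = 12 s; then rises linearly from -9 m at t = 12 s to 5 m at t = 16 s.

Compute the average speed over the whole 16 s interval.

Average speed = (total path length)/(elapsed time); on a piecewise-linear x-t graph the path length is Σ|Δx|.
0–4 s: |Δx| = |-3 − -2| = 1 m
4–5 s: |Δx| = |-3 − -3| = 0 m
5–10 s: |Δx| = |1 − -3| = 4 m
10–12 s: |Δx| = |-9 − 1| = 10 m
12–16 s: |Δx| = |5 − -9| = 14 m
Total path = 29 m; average speed = 29/16 = 1.8125 m/s.

1.8125 m/s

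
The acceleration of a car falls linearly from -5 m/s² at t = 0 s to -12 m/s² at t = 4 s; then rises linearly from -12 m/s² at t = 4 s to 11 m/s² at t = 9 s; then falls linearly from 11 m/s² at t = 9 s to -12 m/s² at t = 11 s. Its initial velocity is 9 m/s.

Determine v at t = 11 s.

-28.5 m/s

Δv equals the area under the a-t graph; then v = v₀ + Δv.
0–4 s: ½(-5 + -12)(4) = -34 m/s
4–9 s: ½(-12 + 11)(5) = -2.5 m/s
9–11 s: ½(11 + -12)(2) = -1 m/s
Δv = -37.5 m/s, so v(11) = 9 + (-37.5) = -28.5 m/s.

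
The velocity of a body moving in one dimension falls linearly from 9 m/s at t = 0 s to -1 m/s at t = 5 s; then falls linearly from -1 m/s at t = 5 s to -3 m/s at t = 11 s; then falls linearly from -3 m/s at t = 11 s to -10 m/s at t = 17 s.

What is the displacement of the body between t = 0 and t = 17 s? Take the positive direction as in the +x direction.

-31 m

Displacement is the signed area under the v-t curve.
0–5 s: ½(9 + -1)(5) = 20 m
5–11 s: ½(-1 + -3)(6) = -12 m
11–17 s: ½(-3 + -10)(6) = -39 m
Net displacement = -31 m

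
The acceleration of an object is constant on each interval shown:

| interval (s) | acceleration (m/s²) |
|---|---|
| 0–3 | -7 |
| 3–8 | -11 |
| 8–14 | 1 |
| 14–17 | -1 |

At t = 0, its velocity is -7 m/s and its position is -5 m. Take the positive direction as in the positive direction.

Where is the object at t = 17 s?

On each constant-a segment, Δv = aΔt and Δx = v₀Δt + ½aΔt²; chain segment to segment.
0–3 s: v starts -7 m/s; Δx = -7·3 + ½·-7·3² = -52.5 m; v ends -28 m/s.
3–8 s: v starts -28 m/s; Δx = -28·5 + ½·-11·5² = -277.5 m; v ends -83 m/s.
8–14 s: v starts -83 m/s; Δx = -83·6 + ½·1·6² = -480 m; v ends -77 m/s.
14–17 s: v starts -77 m/s; Δx = -77·3 + ½·-1·3² = -235.5 m; v ends -80 m/s.
x(17) = -5 + Σ Δx = -1050.5 m.

-1050.5 m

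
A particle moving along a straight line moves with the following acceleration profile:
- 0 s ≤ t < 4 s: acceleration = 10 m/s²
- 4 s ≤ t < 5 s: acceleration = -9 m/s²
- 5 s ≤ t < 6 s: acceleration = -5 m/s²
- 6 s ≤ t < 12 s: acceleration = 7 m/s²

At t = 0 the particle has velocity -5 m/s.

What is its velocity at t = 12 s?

Δv equals the area under the a-t graph; then v = v₀ + Δv.
0–4 s: 10 × 4 = 40 m/s
4–5 s: -9 × 1 = -9 m/s
5–6 s: -5 × 1 = -5 m/s
6–12 s: 7 × 6 = 42 m/s
Δv = 68 m/s, so v(12) = -5 + (68) = 63 m/s.

63 m/s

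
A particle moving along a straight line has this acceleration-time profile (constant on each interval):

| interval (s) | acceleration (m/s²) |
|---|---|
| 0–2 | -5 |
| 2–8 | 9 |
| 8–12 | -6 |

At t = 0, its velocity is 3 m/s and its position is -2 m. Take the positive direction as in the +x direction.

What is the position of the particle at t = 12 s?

254 m

On each constant-a segment, Δv = aΔt and Δx = v₀Δt + ½aΔt²; chain segment to segment.
0–2 s: v starts 3 m/s; Δx = 3·2 + ½·-5·2² = -4 m; v ends -7 m/s.
2–8 s: v starts -7 m/s; Δx = -7·6 + ½·9·6² = 120 m; v ends 47 m/s.
8–12 s: v starts 47 m/s; Δx = 47·4 + ½·-6·4² = 140 m; v ends 23 m/s.
x(12) = -2 + Σ Δx = 254 m.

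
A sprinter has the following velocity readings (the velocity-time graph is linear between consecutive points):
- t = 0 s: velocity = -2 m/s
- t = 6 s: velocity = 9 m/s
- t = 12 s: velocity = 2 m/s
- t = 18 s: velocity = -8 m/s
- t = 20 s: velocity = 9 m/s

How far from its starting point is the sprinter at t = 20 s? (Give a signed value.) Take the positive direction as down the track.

Net displacement equals the area under the velocity-time graph (areas below the axis count negative).
0–6 s: ½(-2 + 9)(6) = 21 m
6–12 s: ½(9 + 2)(6) = 33 m
12–18 s: ½(2 + -8)(6) = -18 m
18–20 s: ½(-8 + 9)(2) = 1 m
Net displacement = 37 m

37 m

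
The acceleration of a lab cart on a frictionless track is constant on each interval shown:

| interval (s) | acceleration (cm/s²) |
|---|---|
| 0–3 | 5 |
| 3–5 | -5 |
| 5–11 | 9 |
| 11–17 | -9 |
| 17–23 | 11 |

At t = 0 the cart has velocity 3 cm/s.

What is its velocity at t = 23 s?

Δv equals the area under the a-t graph; then v = v₀ + Δv.
0–3 s: 5 × 3 = 15 cm/s
3–5 s: -5 × 2 = -10 cm/s
5–11 s: 9 × 6 = 54 cm/s
11–17 s: -9 × 6 = -54 cm/s
17–23 s: 11 × 6 = 66 cm/s
Δv = 71 cm/s, so v(23) = 3 + (71) = 74 cm/s.

74 cm/s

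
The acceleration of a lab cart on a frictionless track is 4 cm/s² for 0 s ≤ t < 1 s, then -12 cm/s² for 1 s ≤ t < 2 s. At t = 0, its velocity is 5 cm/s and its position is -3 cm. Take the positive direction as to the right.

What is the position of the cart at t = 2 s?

7 cm

On each constant-a segment, Δv = aΔt and Δx = v₀Δt + ½aΔt²; chain segment to segment.
0–1 s: v starts 5 cm/s; Δx = 5·1 + ½·4·1² = 7 cm; v ends 9 cm/s.
1–2 s: v starts 9 cm/s; Δx = 9·1 + ½·-12·1² = 3 cm; v ends -3 cm/s.
x(2) = -3 + Σ Δx = 7 cm.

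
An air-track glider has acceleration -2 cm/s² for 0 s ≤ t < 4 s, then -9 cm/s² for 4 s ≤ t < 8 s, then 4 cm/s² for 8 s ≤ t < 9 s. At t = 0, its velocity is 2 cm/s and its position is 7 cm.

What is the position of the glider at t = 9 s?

-137 cm

On each constant-a segment, Δv = aΔt and Δx = v₀Δt + ½aΔt²; chain segment to segment.
0–4 s: v starts 2 cm/s; Δx = 2·4 + ½·-2·4² = -8 cm; v ends -6 cm/s.
4–8 s: v starts -6 cm/s; Δx = -6·4 + ½·-9·4² = -96 cm; v ends -42 cm/s.
8–9 s: v starts -42 cm/s; Δx = -42·1 + ½·4·1² = -40 cm; v ends -38 cm/s.
x(9) = 7 + Σ Δx = -137 cm.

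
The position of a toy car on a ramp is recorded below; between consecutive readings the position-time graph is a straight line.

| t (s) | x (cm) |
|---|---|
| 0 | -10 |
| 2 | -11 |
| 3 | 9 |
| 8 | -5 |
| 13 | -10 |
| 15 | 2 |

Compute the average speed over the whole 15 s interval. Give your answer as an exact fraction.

52/15 cm/s

Average speed = (total path length)/(elapsed time); on a piecewise-linear x-t graph the path length is Σ|Δx|.
0–2 s: |Δx| = |-11 − -10| = 1 cm
2–3 s: |Δx| = |9 − -11| = 20 cm
3–8 s: |Δx| = |-5 − 9| = 14 cm
8–13 s: |Δx| = |-10 − -5| = 5 cm
13–15 s: |Δx| = |2 − -10| = 12 cm
Total path = 52 cm; average speed = 52/15 = 52/15 cm/s.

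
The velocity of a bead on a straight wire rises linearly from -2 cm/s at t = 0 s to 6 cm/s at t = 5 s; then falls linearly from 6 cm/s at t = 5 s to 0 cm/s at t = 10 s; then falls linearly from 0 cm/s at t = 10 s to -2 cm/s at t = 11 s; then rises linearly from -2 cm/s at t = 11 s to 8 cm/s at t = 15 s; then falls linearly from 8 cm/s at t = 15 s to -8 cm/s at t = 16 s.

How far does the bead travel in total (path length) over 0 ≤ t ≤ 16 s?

Distance (not displacement) is the total path length: add the absolute areas under v-t.
0–5 s: v = 0 at t = 1.25 s; triangle areas 1.25 + 11.25 = 12.5 cm
5–10 s: |½(6 + 0)(5)| = 15 cm
10–11 s: |½(0 + -2)(1)| = 1 cm
11–15 s: v = 0 at t = 11.8 s; triangle areas 0.8 + 12.8 = 13.6 cm
15–16 s: v = 0 at t = 15.5 s; triangle areas 2 + 2 = 4 cm
Total distance = 46.1 cm

46.1 cm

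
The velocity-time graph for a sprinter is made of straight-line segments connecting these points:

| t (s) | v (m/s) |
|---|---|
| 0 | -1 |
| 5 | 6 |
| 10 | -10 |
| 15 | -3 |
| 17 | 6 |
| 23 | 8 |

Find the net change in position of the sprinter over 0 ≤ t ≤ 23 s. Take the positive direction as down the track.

Displacement is the signed area under the v-t curve.
0–5 s: ½(-1 + 6)(5) = 12.5 m
5–10 s: ½(6 + -10)(5) = -10 m
10–15 s: ½(-10 + -3)(5) = -32.5 m
15–17 s: ½(-3 + 6)(2) = 3 m
17–23 s: ½(6 + 8)(6) = 42 m
Net displacement = 15 m

15 m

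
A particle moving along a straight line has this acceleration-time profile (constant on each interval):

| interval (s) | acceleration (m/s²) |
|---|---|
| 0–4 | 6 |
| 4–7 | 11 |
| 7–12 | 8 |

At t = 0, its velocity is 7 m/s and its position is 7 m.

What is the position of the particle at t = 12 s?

645.5 m

On each constant-a segment, Δv = aΔt and Δx = v₀Δt + ½aΔt²; chain segment to segment.
0–4 s: v starts 7 m/s; Δx = 7·4 + ½·6·4² = 76 m; v ends 31 m/s.
4–7 s: v starts 31 m/s; Δx = 31·3 + ½·11·3² = 142.5 m; v ends 64 m/s.
7–12 s: v starts 64 m/s; Δx = 64·5 + ½·8·5² = 420 m; v ends 104 m/s.
x(12) = 7 + Σ Δx = 645.5 m.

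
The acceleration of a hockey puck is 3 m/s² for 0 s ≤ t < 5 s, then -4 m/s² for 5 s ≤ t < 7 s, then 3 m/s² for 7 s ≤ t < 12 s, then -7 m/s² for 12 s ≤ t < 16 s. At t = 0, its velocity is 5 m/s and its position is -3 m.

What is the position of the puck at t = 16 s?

241 m

On each constant-a segment, Δv = aΔt and Δx = v₀Δt + ½aΔt²; chain segment to segment.
0–5 s: v starts 5 m/s; Δx = 5·5 + ½·3·5² = 62.5 m; v ends 20 m/s.
5–7 s: v starts 20 m/s; Δx = 20·2 + ½·-4·2² = 32 m; v ends 12 m/s.
7–12 s: v starts 12 m/s; Δx = 12·5 + ½·3·5² = 97.5 m; v ends 27 m/s.
12–16 s: v starts 27 m/s; Δx = 27·4 + ½·-7·4² = 52 m; v ends -1 m/s.
x(16) = -3 + Σ Δx = 241 m.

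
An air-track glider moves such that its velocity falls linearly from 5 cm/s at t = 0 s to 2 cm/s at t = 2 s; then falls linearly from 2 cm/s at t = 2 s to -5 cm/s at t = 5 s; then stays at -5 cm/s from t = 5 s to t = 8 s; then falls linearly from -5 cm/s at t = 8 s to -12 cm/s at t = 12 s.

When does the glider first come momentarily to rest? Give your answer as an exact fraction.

v changes sign on 2–5 s (from 2 to -5); the graph is linear there, so v = 0 at t = 2 + (-2)·(5 − 2)/(-5 − 2) = 20/7 s.

t = 20/7 s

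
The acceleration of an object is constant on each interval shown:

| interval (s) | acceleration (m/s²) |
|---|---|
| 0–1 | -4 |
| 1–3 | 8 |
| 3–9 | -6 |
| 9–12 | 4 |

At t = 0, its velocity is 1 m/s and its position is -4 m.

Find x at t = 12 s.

-76 m

On each constant-a segment, Δv = aΔt and Δx = v₀Δt + ½aΔt²; chain segment to segment.
0–1 s: v starts 1 m/s; Δx = 1·1 + ½·-4·1² = -1 m; v ends -3 m/s.
1–3 s: v starts -3 m/s; Δx = -3·2 + ½·8·2² = 10 m; v ends 13 m/s.
3–9 s: v starts 13 m/s; Δx = 13·6 + ½·-6·6² = -30 m; v ends -23 m/s.
9–12 s: v starts -23 m/s; Δx = -23·3 + ½·4·3² = -51 m; v ends -11 m/s.
x(12) = -4 + Σ Δx = -76 m.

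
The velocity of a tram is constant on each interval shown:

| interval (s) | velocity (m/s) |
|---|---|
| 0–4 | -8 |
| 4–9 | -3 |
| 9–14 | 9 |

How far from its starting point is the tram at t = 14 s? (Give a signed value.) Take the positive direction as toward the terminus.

Displacement is the signed area under the v-t curve.
0–4 s: -8 × 4 = -32 m
4–9 s: -3 × 5 = -15 m
9–14 s: 9 × 5 = 45 m
Net displacement = -2 m

-2 m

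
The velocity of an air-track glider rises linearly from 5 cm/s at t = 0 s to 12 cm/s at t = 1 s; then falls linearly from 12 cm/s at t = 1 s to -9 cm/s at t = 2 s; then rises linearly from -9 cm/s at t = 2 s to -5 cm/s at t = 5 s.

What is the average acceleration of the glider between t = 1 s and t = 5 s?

-4.25 cm/s²

Average acceleration = Δv/Δt = (-5 − 12)/(5 − 1) = -4.25 cm/s².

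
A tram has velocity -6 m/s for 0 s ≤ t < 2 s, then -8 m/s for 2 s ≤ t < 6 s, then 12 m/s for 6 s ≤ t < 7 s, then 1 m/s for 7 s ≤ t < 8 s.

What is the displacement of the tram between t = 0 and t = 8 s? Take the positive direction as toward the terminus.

-31 m

Displacement is the signed area under the v-t curve.
0–2 s: -6 × 2 = -12 m
2–6 s: -8 × 4 = -32 m
6–7 s: 12 × 1 = 12 m
7–8 s: 1 × 1 = 1 m
Net displacement = -31 m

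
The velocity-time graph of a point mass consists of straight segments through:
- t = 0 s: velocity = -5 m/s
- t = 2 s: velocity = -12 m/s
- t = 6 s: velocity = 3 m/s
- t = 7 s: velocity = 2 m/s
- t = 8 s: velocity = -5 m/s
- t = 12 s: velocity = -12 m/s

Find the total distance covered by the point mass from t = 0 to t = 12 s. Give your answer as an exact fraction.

Total distance travelled is ∫|v| dt — sum the magnitudes of each area piece.
0–2 s: |½(-5 + -12)(2)| = 17 m
2–6 s: v = 0 at t = 5.2 s; triangle areas 19.2 + 1.2 = 20.4 m
6–7 s: |½(3 + 2)(1)| = 2.5 m
7–8 s: v = 0 at t = 51/7 s; triangle areas 2/7 + 25/14 = 29/14 m
8–12 s: |½(-5 + -12)(4)| = 34 m
Total distance = 2659/35 m

2659/35 m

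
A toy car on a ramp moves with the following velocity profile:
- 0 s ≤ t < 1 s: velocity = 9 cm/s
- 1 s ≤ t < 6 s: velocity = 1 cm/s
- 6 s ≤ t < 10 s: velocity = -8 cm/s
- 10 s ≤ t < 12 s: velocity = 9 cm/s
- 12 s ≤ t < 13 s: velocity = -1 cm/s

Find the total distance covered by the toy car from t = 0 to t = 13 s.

65 cm

Distance (not displacement) is the total path length: add the absolute areas under v-t.
0–1 s: |9| × 1 = 9 cm
1–6 s: |1| × 5 = 5 cm
6–10 s: |-8| × 4 = 32 cm
10–12 s: |9| × 2 = 18 cm
12–13 s: |-1| × 1 = 1 cm
Total distance = 65 cm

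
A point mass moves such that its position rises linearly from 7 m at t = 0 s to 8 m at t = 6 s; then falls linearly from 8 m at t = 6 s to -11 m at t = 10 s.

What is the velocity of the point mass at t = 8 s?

-4.75 m/s

Velocity is the slope of the x-t graph on 6–10 s: (-11 − 8)/(10 − 6) = -4.75 m/s.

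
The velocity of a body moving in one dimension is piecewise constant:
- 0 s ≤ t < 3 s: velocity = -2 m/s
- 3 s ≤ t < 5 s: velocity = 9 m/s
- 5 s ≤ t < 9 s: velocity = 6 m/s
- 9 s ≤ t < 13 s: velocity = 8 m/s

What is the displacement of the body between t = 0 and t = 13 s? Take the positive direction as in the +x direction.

68 m

Displacement is the signed area under the v-t curve.
0–3 s: -2 × 3 = -6 m
3–5 s: 9 × 2 = 18 m
5–9 s: 6 × 4 = 24 m
9–13 s: 8 × 4 = 32 m
Net displacement = 68 m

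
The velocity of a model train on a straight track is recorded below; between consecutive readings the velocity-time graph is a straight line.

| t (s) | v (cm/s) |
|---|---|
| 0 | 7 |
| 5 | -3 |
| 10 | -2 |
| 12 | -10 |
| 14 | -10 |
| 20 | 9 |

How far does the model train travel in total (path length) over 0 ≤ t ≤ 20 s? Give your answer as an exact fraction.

Distance (not displacement) is the total path length: add the absolute areas under v-t.
0–5 s: v = 0 at t = 3.5 s; triangle areas 12.25 + 2.25 = 14.5 cm
5–10 s: |½(-3 + -2)(5)| = 12.5 cm
10–12 s: |½(-2 + -10)(2)| = 12 cm
12–14 s: |-10| × 2 = 20 cm
14–20 s: v = 0 at t = 326/19 s; triangle areas 300/19 + 243/19 = 543/19 cm
Total distance = 1664/19 cm

1664/19 cm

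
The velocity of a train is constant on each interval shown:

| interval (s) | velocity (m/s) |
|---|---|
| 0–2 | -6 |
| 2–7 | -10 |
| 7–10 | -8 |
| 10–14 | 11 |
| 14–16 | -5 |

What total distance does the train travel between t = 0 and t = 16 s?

140 m

Distance (not displacement) is the total path length: add the absolute areas under v-t.
0–2 s: |-6| × 2 = 12 m
2–7 s: |-10| × 5 = 50 m
7–10 s: |-8| × 3 = 24 m
10–14 s: |11| × 4 = 44 m
14–16 s: |-5| × 2 = 10 m
Total distance = 140 m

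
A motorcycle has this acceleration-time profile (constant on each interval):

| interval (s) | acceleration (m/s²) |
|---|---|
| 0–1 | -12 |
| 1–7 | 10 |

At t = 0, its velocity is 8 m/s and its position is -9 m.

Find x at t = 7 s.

On each constant-a segment, Δv = aΔt and Δx = v₀Δt + ½aΔt²; chain segment to segment.
0–1 s: v starts 8 m/s; Δx = 8·1 + ½·-12·1² = 2 m; v ends -4 m/s.
1–7 s: v starts -4 m/s; Δx = -4·6 + ½·10·6² = 156 m; v ends 56 m/s.
x(7) = -9 + Σ Δx = 149 m.

149 m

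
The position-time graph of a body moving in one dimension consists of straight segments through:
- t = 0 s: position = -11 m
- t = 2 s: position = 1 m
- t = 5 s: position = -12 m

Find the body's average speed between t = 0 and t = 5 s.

5 m/s

Average speed = (total path length)/(elapsed time); on a piecewise-linear x-t graph the path length is Σ|Δx|.
0–2 s: |Δx| = |1 − -11| = 12 m
2–5 s: |Δx| = |-12 − 1| = 13 m
Total path = 25 m; average speed = 25/5 = 5 m/s.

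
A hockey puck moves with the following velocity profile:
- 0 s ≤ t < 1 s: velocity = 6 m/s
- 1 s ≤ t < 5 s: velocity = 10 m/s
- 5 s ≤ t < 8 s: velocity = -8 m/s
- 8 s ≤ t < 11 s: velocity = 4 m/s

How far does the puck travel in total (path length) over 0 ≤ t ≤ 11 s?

Distance (not displacement) is the total path length: add the absolute areas under v-t.
0–1 s: |6| × 1 = 6 m
1–5 s: |10| × 4 = 40 m
5–8 s: |-8| × 3 = 24 m
8–11 s: |4| × 3 = 12 m
Total distance = 82 m

82 m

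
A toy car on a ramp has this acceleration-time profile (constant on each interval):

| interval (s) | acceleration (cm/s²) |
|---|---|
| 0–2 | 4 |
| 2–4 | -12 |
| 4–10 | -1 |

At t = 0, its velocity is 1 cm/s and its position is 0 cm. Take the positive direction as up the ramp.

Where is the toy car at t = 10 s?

On each constant-a segment, Δv = aΔt and Δx = v₀Δt + ½aΔt²; chain segment to segment.
0–2 s: v starts 1 cm/s; Δx = 1·2 + ½·4·2² = 10 cm; v ends 9 cm/s.
2–4 s: v starts 9 cm/s; Δx = 9·2 + ½·-12·2² = -6 cm; v ends -15 cm/s.
4–10 s: v starts -15 cm/s; Δx = -15·6 + ½·-1·6² = -108 cm; v ends -21 cm/s.
x(10) = 0 + Σ Δx = -104 cm.

-104 cm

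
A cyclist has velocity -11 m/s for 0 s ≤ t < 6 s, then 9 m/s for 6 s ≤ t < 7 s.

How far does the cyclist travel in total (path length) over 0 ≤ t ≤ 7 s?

Distance (not displacement) is the total path length: add the absolute areas under v-t.
0–6 s: |-11| × 6 = 66 m
6–7 s: |9| × 1 = 9 m
Total distance = 75 m

75 m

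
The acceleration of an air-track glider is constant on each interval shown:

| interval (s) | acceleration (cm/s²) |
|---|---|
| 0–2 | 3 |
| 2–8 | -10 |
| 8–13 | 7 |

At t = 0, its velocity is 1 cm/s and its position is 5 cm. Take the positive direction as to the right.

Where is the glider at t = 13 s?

On each constant-a segment, Δv = aΔt and Δx = v₀Δt + ½aΔt²; chain segment to segment.
0–2 s: v starts 1 cm/s; Δx = 1·2 + ½·3·2² = 8 cm; v ends 7 cm/s.
2–8 s: v starts 7 cm/s; Δx = 7·6 + ½·-10·6² = -138 cm; v ends -53 cm/s.
8–13 s: v starts -53 cm/s; Δx = -53·5 + ½·7·5² = -177.5 cm; v ends -18 cm/s.
x(13) = 5 + Σ Δx = -302.5 cm.

-302.5 cm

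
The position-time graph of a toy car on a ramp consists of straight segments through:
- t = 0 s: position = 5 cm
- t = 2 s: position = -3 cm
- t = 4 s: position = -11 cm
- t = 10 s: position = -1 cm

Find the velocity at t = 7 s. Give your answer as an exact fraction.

5/3 cm/s

Velocity is the slope of the x-t graph on 4–10 s: (-1 − -11)/(10 − 4) = 5/3 cm/s.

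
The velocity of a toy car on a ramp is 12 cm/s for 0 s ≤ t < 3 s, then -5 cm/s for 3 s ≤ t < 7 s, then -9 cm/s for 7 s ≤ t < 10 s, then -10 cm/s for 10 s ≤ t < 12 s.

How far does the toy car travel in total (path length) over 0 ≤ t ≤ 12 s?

103 cm

Distance (not displacement) is the total path length: add the absolute areas under v-t.
0–3 s: |12| × 3 = 36 cm
3–7 s: |-5| × 4 = 20 cm
7–10 s: |-9| × 3 = 27 cm
10–12 s: |-10| × 2 = 20 cm
Total distance = 103 cm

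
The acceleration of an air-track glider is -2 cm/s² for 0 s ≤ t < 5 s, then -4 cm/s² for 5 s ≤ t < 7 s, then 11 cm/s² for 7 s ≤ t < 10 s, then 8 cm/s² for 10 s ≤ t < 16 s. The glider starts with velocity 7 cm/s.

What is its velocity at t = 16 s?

Δv equals the area under the a-t graph; then v = v₀ + Δv.
0–5 s: -2 × 5 = -10 cm/s
5–7 s: -4 × 2 = -8 cm/s
7–10 s: 11 × 3 = 33 cm/s
10–16 s: 8 × 6 = 48 cm/s
Δv = 63 cm/s, so v(16) = 7 + (63) = 70 cm/s.

70 cm/s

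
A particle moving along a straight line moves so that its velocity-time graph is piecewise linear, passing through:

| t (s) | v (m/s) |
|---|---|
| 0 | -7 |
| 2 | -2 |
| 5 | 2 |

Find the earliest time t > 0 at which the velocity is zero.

v changes sign on 2–5 s (from -2 to 2); the graph is linear there, so v = 0 at t = 2 + (2)·(5 − 2)/(2 − -2) = 3.5 s.

t = 3.5 s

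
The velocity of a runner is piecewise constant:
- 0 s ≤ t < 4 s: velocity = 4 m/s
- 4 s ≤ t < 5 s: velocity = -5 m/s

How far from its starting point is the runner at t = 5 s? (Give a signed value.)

11 m

Net displacement equals the area under the velocity-time graph (areas below the axis count negative).
0–4 s: 4 × 4 = 16 m
4–5 s: -5 × 1 = -5 m
Net displacement = 11 m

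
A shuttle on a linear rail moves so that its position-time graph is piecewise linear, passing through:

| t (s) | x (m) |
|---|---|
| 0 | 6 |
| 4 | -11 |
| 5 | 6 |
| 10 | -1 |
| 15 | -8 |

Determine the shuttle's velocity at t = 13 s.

-1.4 m/s

Velocity is the slope of the x-t graph on 10–15 s: (-8 − -1)/(15 − 10) = -1.4 m/s.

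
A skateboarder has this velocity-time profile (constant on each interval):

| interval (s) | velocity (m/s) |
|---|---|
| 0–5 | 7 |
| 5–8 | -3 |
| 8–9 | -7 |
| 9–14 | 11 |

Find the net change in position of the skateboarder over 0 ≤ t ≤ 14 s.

Displacement is the signed area under the v-t curve.
0–5 s: 7 × 5 = 35 m
5–8 s: -3 × 3 = -9 m
8–9 s: -7 × 1 = -7 m
9–14 s: 11 × 5 = 55 m
Net displacement = 74 m

74 m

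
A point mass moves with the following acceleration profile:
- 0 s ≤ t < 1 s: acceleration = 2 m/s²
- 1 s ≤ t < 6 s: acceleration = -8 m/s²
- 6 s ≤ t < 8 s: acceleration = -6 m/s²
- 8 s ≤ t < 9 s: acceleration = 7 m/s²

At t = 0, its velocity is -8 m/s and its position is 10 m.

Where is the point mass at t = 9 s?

On each constant-a segment, Δv = aΔt and Δx = v₀Δt + ½aΔt²; chain segment to segment.
0–1 s: v starts -8 m/s; Δx = -8·1 + ½·2·1² = -7 m; v ends -6 m/s.
1–6 s: v starts -6 m/s; Δx = -6·5 + ½·-8·5² = -130 m; v ends -46 m/s.
6–8 s: v starts -46 m/s; Δx = -46·2 + ½·-6·2² = -104 m; v ends -58 m/s.
8–9 s: v starts -58 m/s; Δx = -58·1 + ½·7·1² = -54.5 m; v ends -51 m/s.
x(9) = 10 + Σ Δx = -285.5 m.

-285.5 m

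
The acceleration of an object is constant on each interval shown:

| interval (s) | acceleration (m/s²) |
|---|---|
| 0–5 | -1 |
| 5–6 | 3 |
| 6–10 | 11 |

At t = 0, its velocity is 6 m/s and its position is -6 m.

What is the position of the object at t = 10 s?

118 m

On each constant-a segment, Δv = aΔt and Δx = v₀Δt + ½aΔt²; chain segment to segment.
0–5 s: v starts 6 m/s; Δx = 6·5 + ½·-1·5² = 17.5 m; v ends 1 m/s.
5–6 s: v starts 1 m/s; Δx = 1·1 + ½·3·1² = 2.5 m; v ends 4 m/s.
6–10 s: v starts 4 m/s; Δx = 4·4 + ½·11·4² = 104 m; v ends 48 m/s.
x(10) = -6 + Σ Δx = 118 m.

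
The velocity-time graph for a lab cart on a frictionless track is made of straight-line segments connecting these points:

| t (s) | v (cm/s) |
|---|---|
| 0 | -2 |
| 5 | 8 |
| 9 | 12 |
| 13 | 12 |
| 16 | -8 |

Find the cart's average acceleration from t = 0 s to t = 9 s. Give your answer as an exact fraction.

14/9 cm/s²

Average acceleration = Δv/Δt = (12 − -2)/(9 − 0) = 14/9 cm/s².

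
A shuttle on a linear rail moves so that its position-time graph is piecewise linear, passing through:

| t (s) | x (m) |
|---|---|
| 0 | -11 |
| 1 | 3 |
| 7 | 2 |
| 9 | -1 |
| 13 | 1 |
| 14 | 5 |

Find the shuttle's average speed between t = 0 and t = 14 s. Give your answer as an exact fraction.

12/7 m/s

Average speed = (total path length)/(elapsed time); on a piecewise-linear x-t graph the path length is Σ|Δx|.
0–1 s: |Δx| = |3 − -11| = 14 m
1–7 s: |Δx| = |2 − 3| = 1 m
7–9 s: |Δx| = |-1 − 2| = 3 m
9–13 s: |Δx| = |1 − -1| = 2 m
13–14 s: |Δx| = |5 − 1| = 4 m
Total path = 24 m; average speed = 24/14 = 12/7 m/s.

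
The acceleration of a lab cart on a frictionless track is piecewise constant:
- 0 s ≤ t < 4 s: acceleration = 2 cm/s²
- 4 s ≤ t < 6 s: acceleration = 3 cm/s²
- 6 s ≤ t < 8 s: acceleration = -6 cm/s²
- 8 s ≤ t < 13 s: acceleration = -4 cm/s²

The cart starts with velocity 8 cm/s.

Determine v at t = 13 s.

Δv equals the area under the a-t graph; then v = v₀ + Δv.
0–4 s: 2 × 4 = 8 cm/s
4–6 s: 3 × 2 = 6 cm/s
6–8 s: -6 × 2 = -12 cm/s
8–13 s: -4 × 5 = -20 cm/s
Δv = -18 cm/s, so v(13) = 8 + (-18) = -10 cm/s.

-10 cm/s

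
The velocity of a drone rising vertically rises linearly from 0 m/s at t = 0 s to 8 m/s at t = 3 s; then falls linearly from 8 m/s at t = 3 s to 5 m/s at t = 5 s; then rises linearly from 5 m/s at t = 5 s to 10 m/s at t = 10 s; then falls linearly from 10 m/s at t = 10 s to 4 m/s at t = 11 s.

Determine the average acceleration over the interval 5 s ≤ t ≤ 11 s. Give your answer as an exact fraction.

-1/6 m/s²

Average acceleration = Δv/Δt = (4 − 5)/(11 − 5) = -1/6 m/s².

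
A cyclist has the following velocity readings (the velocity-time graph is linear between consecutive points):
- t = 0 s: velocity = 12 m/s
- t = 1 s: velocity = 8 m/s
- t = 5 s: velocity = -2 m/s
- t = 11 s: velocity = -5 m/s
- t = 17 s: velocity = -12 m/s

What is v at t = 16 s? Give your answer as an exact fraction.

On 11–17 s the graph is linear from -5 to -12 m/s: v(16) = -5 + (-12 − -5)·(16 − 11)/(17 − 11) = -65/6 m/s.

-65/6 m/s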